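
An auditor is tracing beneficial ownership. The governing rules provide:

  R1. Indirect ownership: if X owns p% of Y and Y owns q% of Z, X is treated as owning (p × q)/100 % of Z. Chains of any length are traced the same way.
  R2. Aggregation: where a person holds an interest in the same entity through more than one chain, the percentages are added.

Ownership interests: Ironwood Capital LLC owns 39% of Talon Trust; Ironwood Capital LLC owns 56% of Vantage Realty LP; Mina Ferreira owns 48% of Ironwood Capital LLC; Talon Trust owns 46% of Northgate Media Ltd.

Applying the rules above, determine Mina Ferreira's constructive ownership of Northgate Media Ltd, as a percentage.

8.6112%

Chain via Ironwood Capital LLC → Talon Trust (R1): 48% × 39% × 46% = 8.6112% of Northgate Media Ltd.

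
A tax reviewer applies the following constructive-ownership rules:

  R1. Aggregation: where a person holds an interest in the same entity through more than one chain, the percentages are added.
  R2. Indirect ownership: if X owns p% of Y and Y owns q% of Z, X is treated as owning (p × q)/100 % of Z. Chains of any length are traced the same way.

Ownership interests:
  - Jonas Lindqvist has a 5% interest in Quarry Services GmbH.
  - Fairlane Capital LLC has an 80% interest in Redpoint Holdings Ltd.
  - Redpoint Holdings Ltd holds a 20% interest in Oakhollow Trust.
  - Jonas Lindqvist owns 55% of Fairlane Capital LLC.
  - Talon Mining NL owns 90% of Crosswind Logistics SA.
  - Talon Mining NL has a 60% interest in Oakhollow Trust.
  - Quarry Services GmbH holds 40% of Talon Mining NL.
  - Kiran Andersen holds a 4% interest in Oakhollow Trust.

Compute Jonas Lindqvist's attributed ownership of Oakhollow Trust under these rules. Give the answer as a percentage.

Chain via Fairlane Capital LLC → Redpoint Holdings Ltd (R2): 55% × 80% × 20% = 8.8% of Oakhollow Trust.
Chain via Quarry Services GmbH → Talon Mining NL (R2): 5% × 40% × 60% = 1.2% of Oakhollow Trust.
Aggregating (R1): 8.8% + 1.2% = 10%.

10%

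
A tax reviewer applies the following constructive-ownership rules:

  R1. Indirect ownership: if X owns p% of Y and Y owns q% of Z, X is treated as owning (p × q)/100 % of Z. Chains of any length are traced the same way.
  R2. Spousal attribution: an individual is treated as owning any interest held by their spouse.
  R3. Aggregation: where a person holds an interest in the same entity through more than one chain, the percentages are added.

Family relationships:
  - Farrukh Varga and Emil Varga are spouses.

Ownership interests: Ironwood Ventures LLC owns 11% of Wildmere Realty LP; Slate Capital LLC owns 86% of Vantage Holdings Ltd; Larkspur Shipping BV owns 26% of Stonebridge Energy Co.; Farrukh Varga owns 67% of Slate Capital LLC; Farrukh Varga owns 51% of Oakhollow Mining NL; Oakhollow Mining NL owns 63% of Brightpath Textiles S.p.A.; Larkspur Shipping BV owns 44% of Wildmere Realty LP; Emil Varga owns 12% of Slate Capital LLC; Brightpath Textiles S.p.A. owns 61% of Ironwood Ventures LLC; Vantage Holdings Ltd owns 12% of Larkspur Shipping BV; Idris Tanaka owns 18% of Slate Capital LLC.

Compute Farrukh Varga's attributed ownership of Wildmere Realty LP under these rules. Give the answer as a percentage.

By spousal attribution (R2), Farrukh Varga is treated as also owning Emil Varga's interest in Slate Capital LLC, giving 67% + 12% = 79%.
Chain via Oakhollow Mining NL → Brightpath Textiles S.p.A. → Ironwood Ventures LLC (R1): 51% × 63% × 61% × 11% = 2.155923% of Wildmere Realty LP.
Chain via Slate Capital LLC → Vantage Holdings Ltd → Larkspur Shipping BV (R1): 79% × 86% × 12% × 44% = 3.587232% of Wildmere Realty LP.
Aggregating (R3): 2.155923% + 3.587232% = 5.743155%.

5.743155%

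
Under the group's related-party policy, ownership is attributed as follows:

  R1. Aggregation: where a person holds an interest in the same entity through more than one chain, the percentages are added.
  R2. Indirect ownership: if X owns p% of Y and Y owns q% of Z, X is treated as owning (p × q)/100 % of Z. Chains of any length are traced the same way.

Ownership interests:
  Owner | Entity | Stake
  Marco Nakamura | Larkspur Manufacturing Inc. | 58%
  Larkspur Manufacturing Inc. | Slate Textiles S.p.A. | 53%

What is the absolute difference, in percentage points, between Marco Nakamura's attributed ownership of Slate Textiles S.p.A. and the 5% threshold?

25.74

Chain via Larkspur Manufacturing Inc. (R2): 58% × 53% = 30.74% of Slate Textiles S.p.A.
30.74% exceeds the 5% threshold by 25.74 percentage points.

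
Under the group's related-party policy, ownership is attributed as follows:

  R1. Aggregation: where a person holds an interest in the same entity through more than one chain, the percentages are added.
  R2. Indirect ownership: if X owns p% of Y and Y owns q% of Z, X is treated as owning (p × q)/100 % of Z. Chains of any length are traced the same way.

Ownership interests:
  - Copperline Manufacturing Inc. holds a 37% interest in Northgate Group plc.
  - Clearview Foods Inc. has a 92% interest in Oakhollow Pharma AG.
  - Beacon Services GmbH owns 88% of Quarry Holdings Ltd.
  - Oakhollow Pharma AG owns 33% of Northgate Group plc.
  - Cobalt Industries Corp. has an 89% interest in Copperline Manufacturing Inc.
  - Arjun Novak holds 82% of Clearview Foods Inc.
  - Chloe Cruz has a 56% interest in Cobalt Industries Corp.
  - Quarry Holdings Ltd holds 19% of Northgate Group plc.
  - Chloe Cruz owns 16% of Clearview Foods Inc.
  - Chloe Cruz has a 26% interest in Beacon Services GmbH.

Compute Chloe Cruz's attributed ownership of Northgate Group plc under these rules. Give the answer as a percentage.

Chain via Clearview Foods Inc. → Oakhollow Pharma AG (R2): 16% × 92% × 33% = 4.8576% of Northgate Group plc.
Chain via Beacon Services GmbH → Quarry Holdings Ltd (R2): 26% × 88% × 19% = 4.3472% of Northgate Group plc.
Chain via Cobalt Industries Corp. → Copperline Manufacturing Inc. (R2): 56% × 89% × 37% = 18.4408% of Northgate Group plc.
Aggregating (R1): 4.8576% + 4.3472% + 18.4408% = 27.6456%.

27.6456%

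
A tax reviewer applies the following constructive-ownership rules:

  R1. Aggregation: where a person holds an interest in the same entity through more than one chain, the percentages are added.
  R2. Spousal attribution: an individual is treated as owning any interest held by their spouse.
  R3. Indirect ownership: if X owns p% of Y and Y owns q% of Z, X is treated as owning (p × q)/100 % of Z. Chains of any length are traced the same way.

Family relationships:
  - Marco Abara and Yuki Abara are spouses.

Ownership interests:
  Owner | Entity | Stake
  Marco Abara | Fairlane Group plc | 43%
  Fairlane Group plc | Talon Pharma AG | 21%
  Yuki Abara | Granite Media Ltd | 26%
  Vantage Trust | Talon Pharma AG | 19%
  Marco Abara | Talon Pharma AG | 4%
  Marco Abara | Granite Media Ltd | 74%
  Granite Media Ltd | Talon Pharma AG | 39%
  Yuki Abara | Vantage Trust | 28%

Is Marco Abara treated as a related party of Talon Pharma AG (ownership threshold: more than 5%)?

By spousal attribution (R2), Marco Abara is treated as also owning Yuki Abara's interest in Granite Media Ltd, giving 74% + 26% = 100%.
By spousal attribution (R2), Marco Abara is treated as owning Yuki Abara's 28% interest in Vantage Trust.
Chain via Granite Media Ltd (R3): 100% × 39% = 39% of Talon Pharma AG.
Chain via Fairlane Group plc (R3): 43% × 21% = 9.03% of Talon Pharma AG.
Direct interest in Talon Pharma AG: 4%.
Chain via Vantage Trust (R3): 28% × 19% = 5.32% of Talon Pharma AG.
Aggregating (R1): 39% + 9.03% + 4% + 5.32% = 57.35%.
57.35% exceeds the 5% threshold, so Marco is a related party to Talon Pharma AG.

Yes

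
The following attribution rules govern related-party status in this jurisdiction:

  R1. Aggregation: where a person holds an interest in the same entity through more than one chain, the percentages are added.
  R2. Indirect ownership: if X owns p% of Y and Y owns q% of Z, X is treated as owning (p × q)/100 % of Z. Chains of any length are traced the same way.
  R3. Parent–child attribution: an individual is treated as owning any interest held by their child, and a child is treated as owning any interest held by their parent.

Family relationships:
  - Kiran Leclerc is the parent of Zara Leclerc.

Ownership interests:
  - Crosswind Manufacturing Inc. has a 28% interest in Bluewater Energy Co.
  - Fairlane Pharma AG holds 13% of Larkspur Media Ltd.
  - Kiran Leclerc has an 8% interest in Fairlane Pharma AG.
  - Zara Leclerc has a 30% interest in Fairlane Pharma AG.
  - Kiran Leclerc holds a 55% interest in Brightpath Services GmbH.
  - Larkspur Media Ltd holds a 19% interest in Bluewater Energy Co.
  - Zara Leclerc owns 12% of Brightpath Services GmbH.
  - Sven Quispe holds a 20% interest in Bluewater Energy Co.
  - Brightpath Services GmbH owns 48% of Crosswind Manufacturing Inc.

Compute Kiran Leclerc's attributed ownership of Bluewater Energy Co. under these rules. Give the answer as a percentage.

By parent–child attribution (R3), Kiran Leclerc is treated as also owning Zara Leclerc's interest in Brightpath Services GmbH, giving 55% + 12% = 67%.
By parent–child attribution (R3), Kiran Leclerc is treated as also owning Zara Leclerc's interest in Fairlane Pharma AG, giving 8% + 30% = 38%.
Chain via Brightpath Services GmbH → Crosswind Manufacturing Inc. (R2): 67% × 48% × 28% = 9.0048% of Bluewater Energy Co.
Chain via Fairlane Pharma AG → Larkspur Media Ltd (R2): 38% × 13% × 19% = 0.9386% of Bluewater Energy Co.
Aggregating (R1): 9.0048% + 0.9386% = 9.9434%.

9.9434%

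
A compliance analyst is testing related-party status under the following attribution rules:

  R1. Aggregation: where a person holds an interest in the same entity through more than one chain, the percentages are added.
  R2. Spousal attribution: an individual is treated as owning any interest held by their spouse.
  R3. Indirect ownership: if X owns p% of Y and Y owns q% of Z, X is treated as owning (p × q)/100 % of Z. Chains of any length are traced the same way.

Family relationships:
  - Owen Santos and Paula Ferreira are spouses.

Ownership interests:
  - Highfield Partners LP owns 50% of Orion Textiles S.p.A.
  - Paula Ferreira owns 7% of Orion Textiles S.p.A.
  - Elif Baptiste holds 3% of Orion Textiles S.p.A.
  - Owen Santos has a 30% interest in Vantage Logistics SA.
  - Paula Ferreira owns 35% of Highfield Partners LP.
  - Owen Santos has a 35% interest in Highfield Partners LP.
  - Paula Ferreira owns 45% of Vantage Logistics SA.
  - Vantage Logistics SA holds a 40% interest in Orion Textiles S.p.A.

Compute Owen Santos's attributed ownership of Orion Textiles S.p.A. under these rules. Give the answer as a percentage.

By spousal attribution (R2), Owen Santos is treated as also owning Paula Ferreira's interest in Vantage Logistics SA, giving 30% + 45% = 75%.
By spousal attribution (R2), Owen Santos is treated as also owning Paula Ferreira's interest in Highfield Partners LP, giving 35% + 35% = 70%.
By spousal attribution (R2), Owen Santos is treated as owning Paula Ferreira's 7% interest in Orion Textiles S.p.A.
Chain via Vantage Logistics SA (R3): 75% × 40% = 30% of Orion Textiles S.p.A.
Chain via Highfield Partners LP (R3): 70% × 50% = 35% of Orion Textiles S.p.A.
Direct interest in Orion Textiles S.p.A: 7%.
Aggregating (R1): 30% + 35% + 7% = 72%.

72%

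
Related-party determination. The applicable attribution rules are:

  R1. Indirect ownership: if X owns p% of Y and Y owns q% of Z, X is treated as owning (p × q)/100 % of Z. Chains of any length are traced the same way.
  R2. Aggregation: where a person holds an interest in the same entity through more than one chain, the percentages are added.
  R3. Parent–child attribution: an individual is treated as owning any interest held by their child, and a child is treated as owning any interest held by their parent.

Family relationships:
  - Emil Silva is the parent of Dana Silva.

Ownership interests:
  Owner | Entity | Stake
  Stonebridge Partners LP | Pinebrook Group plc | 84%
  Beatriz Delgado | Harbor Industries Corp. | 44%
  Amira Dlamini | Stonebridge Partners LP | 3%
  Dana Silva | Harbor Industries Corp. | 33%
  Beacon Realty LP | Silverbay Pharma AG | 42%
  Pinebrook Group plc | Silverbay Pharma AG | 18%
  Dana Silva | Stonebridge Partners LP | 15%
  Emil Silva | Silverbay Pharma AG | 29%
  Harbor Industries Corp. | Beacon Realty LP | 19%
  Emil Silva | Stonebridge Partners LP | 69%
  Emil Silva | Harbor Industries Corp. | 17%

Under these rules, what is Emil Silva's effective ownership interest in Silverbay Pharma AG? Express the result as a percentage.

45.6908%

By parent–child attribution (R3), Emil Silva is treated as also owning Dana Silva's interest in Harbor Industries Corp, giving 17% + 33% = 50%.
By parent–child attribution (R3), Emil Silva is treated as also owning Dana Silva's interest in Stonebridge Partners LP, giving 69% + 15% = 84%.
Chain via Harbor Industries Corp. → Beacon Realty LP (R1): 50% × 19% × 42% = 3.99% of Silverbay Pharma AG.
Chain via Stonebridge Partners LP → Pinebrook Group plc (R1): 84% × 84% × 18% = 12.7008% of Silverbay Pharma AG.
Direct interest in Silverbay Pharma AG: 29%.
Aggregating (R2): 3.99% + 12.7008% + 29% = 45.6908%.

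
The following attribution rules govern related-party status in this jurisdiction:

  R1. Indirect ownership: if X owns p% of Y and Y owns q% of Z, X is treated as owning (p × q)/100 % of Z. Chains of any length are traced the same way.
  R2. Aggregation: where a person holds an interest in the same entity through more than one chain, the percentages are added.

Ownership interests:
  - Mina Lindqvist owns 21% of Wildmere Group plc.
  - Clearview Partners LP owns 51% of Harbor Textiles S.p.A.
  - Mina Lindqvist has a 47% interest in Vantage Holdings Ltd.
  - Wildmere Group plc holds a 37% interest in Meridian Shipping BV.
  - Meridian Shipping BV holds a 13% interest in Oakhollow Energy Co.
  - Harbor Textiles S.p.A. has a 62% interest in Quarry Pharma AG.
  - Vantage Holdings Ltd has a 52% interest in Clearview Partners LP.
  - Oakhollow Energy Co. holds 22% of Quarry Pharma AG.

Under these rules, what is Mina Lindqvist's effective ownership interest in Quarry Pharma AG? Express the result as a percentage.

Chain via Vantage Holdings Ltd → Clearview Partners LP → Harbor Textiles S.p.A. (R1): 47% × 52% × 51% × 62% = 7.727928% of Quarry Pharma AG.
Chain via Wildmere Group plc → Meridian Shipping BV → Oakhollow Energy Co. (R1): 21% × 37% × 13% × 22% = 0.222222% of Quarry Pharma AG.
Aggregating (R2): 7.727928% + 0.222222% = 7.95015%.

7.95015%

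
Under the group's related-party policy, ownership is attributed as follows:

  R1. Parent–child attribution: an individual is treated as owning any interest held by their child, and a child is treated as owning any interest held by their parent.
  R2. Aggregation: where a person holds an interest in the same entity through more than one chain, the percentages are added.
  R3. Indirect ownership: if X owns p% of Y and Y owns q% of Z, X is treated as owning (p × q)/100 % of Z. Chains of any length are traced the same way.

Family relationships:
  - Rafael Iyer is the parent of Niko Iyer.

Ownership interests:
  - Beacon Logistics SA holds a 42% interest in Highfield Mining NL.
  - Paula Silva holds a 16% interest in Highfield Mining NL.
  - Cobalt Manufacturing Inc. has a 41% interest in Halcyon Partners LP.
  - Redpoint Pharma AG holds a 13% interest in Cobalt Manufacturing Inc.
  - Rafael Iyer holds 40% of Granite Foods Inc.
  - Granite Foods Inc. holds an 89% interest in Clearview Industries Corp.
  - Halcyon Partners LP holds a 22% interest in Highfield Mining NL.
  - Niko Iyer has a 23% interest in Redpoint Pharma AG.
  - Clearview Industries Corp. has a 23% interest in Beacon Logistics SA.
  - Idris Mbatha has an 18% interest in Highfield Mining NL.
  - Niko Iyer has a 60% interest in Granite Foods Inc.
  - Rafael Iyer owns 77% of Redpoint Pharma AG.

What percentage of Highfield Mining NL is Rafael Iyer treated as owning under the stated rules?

9.77%

By parent–child attribution (R1), Rafael Iyer is treated as also owning Niko Iyer's interest in Redpoint Pharma AG, giving 77% + 23% = 100%.
By parent–child attribution (R1), Rafael Iyer is treated as also owning Niko Iyer's interest in Granite Foods Inc, giving 40% + 60% = 100%.
Chain via Redpoint Pharma AG → Cobalt Manufacturing Inc. → Halcyon Partners LP (R3): 100% × 13% × 41% × 22% = 1.1726% of Highfield Mining NL.
Chain via Granite Foods Inc. → Clearview Industries Corp. → Beacon Logistics SA (R3): 100% × 89% × 23% × 42% = 8.5974% of Highfield Mining NL.
Aggregating (R2): 1.1726% + 8.5974% = 9.77%.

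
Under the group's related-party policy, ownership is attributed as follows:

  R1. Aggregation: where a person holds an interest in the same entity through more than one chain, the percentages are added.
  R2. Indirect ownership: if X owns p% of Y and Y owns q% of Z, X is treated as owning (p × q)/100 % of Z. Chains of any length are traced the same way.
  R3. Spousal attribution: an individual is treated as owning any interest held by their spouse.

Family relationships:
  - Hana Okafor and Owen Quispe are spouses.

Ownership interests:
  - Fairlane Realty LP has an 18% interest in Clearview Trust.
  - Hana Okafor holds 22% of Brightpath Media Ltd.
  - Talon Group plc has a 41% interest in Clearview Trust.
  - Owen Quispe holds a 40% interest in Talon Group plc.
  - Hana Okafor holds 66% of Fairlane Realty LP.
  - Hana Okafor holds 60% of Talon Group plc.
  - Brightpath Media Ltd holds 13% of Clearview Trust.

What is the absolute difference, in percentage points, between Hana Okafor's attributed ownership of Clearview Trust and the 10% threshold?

By spousal attribution (R3), Hana Okafor is treated as also owning Owen Quispe's interest in Talon Group plc, giving 60% + 40% = 100%.
Chain via Talon Group plc (R2): 100% × 41% = 41% of Clearview Trust.
Chain via Brightpath Media Ltd (R2): 22% × 13% = 2.86% of Clearview Trust.
Chain via Fairlane Realty LP (R2): 66% × 18% = 11.88% of Clearview Trust.
Aggregating (R1): 41% + 2.86% + 11.88% = 55.74%.
55.74% exceeds the 10% threshold by 45.74 percentage points.

45.74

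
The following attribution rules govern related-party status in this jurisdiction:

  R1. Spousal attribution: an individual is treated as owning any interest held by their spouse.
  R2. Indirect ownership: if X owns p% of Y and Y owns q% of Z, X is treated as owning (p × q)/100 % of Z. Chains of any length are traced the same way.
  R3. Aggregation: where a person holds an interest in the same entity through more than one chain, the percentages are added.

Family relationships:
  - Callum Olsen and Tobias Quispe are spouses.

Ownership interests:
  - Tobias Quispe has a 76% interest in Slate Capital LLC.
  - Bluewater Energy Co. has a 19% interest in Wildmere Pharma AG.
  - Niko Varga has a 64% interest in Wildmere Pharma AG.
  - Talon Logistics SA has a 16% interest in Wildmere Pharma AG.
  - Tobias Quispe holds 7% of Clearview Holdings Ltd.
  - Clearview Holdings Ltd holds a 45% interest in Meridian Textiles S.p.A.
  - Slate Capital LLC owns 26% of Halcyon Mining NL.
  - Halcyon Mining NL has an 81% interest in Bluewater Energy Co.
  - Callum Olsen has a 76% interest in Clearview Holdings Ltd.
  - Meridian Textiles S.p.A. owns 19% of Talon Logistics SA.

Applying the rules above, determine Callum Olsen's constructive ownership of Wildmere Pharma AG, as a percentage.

4.176504%

By spousal attribution (R1), Callum Olsen is treated as also owning Tobias Quispe's interest in Clearview Holdings Ltd, giving 76% + 7% = 83%.
By spousal attribution (R1), Callum Olsen is treated as owning Tobias Quispe's 76% interest in Slate Capital LLC.
Chain via Clearview Holdings Ltd → Meridian Textiles S.p.A. → Talon Logistics SA (R2): 83% × 45% × 19% × 16% = 1.13544% of Wildmere Pharma AG.
Chain via Slate Capital LLC → Halcyon Mining NL → Bluewater Energy Co. (R2): 76% × 26% × 81% × 19% = 3.041064% of Wildmere Pharma AG.
Aggregating (R3): 1.13544% + 3.041064% = 4.176504%.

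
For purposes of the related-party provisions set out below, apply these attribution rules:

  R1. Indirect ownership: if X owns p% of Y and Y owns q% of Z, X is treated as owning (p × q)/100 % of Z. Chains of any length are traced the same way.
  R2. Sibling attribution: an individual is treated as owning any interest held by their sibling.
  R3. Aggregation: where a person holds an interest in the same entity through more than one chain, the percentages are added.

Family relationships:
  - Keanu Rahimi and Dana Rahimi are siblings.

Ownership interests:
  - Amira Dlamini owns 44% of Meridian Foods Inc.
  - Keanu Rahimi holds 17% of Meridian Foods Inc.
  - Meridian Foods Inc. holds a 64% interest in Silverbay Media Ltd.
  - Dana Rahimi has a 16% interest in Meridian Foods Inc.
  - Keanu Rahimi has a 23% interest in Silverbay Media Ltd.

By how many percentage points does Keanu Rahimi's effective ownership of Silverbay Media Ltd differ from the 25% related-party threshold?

By sibling attribution (R2), Keanu Rahimi is treated as also owning Dana Rahimi's interest in Meridian Foods Inc, giving 17% + 16% = 33%.
Chain via Meridian Foods Inc. (R1): 33% × 64% = 21.12% of Silverbay Media Ltd.
Direct interest in Silverbay Media Ltd: 23%.
Aggregating (R3): 21.12% + 23% = 44.12%.
44.12% exceeds the 25% threshold by 19.12 percentage points.

19.12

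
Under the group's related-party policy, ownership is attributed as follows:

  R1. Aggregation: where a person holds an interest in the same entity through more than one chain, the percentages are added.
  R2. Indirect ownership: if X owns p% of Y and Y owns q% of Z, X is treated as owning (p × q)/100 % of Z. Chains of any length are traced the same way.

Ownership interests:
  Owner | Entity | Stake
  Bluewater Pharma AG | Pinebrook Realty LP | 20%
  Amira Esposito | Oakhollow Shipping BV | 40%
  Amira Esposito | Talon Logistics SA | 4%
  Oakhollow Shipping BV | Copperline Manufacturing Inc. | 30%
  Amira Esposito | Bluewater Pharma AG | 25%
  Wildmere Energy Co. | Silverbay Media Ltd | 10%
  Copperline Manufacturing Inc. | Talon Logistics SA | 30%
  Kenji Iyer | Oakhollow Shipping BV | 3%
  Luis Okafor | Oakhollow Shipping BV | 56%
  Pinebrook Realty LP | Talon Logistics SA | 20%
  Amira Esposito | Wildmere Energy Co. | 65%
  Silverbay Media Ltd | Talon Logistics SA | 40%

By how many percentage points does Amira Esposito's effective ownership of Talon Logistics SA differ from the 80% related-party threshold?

68.8

Chain via Bluewater Pharma AG → Pinebrook Realty LP (R2): 25% × 20% × 20% = 1% of Talon Logistics SA.
Chain via Oakhollow Shipping BV → Copperline Manufacturing Inc. (R2): 40% × 30% × 30% = 3.6% of Talon Logistics SA.
Chain via Wildmere Energy Co. → Silverbay Media Ltd (R2): 65% × 10% × 40% = 2.6% of Talon Logistics SA.
Direct interest in Talon Logistics SA: 4%.
Aggregating (R1): 1% + 3.6% + 2.6% + 4% = 11.2%.
11.2% falls short of the 80% threshold by 68.8 percentage points.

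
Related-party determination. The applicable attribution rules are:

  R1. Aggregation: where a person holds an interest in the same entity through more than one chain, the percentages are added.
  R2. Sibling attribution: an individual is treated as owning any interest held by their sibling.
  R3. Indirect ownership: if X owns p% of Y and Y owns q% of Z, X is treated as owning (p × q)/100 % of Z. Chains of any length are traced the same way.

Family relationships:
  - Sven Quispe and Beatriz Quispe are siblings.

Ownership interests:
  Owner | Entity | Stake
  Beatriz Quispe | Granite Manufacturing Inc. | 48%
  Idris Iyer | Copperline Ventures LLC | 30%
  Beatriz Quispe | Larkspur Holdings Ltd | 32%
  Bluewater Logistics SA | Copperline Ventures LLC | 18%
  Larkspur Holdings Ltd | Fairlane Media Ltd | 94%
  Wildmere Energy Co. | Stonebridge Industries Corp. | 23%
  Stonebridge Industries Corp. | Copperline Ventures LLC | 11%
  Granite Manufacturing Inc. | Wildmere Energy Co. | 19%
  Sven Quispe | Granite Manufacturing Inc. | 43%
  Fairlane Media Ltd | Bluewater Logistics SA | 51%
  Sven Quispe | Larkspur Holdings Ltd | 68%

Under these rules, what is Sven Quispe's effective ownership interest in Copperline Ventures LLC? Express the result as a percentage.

By sibling attribution (R2), Sven Quispe is treated as also owning Beatriz Quispe's interest in Larkspur Holdings Ltd, giving 68% + 32% = 100%.
By sibling attribution (R2), Sven Quispe is treated as also owning Beatriz Quispe's interest in Granite Manufacturing Inc, giving 43% + 48% = 91%.
Chain via Larkspur Holdings Ltd → Fairlane Media Ltd → Bluewater Logistics SA (R3): 100% × 94% × 51% × 18% = 8.6292% of Copperline Ventures LLC.
Chain via Granite Manufacturing Inc. → Wildmere Energy Co. → Stonebridge Industries Corp. (R3): 91% × 19% × 23% × 11% = 0.437437% of Copperline Ventures LLC.
Aggregating (R1): 8.6292% + 0.437437% = 9.066637%.

9.066637%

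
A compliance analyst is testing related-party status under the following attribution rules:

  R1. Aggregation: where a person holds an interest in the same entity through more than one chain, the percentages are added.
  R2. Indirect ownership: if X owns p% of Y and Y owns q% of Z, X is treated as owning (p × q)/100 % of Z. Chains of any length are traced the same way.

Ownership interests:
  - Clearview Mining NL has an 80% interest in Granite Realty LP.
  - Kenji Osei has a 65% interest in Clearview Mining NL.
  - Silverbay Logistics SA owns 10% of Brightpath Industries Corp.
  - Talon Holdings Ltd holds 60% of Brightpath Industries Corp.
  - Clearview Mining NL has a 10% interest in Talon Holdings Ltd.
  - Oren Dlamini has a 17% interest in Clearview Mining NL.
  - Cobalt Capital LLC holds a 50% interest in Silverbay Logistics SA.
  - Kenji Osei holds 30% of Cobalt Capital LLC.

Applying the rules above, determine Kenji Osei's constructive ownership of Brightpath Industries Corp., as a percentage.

5.4%

Chain via Cobalt Capital LLC → Silverbay Logistics SA (R2): 30% × 50% × 10% = 1.5% of Brightpath Industries Corp.
Chain via Clearview Mining NL → Talon Holdings Ltd (R2): 65% × 10% × 60% = 3.9% of Brightpath Industries Corp.
Aggregating (R1): 1.5% + 3.9% = 5.4%.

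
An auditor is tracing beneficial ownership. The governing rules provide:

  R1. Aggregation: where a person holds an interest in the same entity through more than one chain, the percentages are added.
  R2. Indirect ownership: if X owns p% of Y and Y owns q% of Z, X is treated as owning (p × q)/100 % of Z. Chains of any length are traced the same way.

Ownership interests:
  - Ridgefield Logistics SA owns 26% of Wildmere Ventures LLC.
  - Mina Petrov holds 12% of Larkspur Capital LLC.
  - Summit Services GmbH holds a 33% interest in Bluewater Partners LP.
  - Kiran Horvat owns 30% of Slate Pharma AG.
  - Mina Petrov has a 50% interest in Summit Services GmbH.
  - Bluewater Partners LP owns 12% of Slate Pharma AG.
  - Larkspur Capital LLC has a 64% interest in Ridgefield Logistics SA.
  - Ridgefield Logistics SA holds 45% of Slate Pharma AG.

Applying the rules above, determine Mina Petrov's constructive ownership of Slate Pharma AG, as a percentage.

Chain via Summit Services GmbH → Bluewater Partners LP (R2): 50% × 33% × 12% = 1.98% of Slate Pharma AG.
Chain via Larkspur Capital LLC → Ridgefield Logistics SA (R2): 12% × 64% × 45% = 3.456% of Slate Pharma AG.
Aggregating (R1): 1.98% + 3.456% = 5.436%.

5.436%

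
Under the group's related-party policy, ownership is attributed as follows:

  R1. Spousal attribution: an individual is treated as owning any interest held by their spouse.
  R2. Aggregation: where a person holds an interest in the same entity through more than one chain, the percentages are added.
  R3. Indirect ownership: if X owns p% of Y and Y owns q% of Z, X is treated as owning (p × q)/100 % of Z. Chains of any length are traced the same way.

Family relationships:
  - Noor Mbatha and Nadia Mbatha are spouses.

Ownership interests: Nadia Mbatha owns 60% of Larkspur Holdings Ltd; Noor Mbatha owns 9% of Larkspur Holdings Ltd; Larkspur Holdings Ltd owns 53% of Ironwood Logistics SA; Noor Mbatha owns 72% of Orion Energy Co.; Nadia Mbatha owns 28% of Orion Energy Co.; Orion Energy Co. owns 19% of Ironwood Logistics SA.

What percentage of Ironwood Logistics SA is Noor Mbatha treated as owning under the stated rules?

By spousal attribution (R1), Noor Mbatha is treated as also owning Nadia Mbatha's interest in Larkspur Holdings Ltd, giving 9% + 60% = 69%.
By spousal attribution (R1), Noor Mbatha is treated as also owning Nadia Mbatha's interest in Orion Energy Co, giving 72% + 28% = 100%.
Chain via Larkspur Holdings Ltd (R3): 69% × 53% = 36.57% of Ironwood Logistics SA.
Chain via Orion Energy Co. (R3): 100% × 19% = 19% of Ironwood Logistics SA.
Aggregating (R2): 36.57% + 19% = 55.57%.

55.57%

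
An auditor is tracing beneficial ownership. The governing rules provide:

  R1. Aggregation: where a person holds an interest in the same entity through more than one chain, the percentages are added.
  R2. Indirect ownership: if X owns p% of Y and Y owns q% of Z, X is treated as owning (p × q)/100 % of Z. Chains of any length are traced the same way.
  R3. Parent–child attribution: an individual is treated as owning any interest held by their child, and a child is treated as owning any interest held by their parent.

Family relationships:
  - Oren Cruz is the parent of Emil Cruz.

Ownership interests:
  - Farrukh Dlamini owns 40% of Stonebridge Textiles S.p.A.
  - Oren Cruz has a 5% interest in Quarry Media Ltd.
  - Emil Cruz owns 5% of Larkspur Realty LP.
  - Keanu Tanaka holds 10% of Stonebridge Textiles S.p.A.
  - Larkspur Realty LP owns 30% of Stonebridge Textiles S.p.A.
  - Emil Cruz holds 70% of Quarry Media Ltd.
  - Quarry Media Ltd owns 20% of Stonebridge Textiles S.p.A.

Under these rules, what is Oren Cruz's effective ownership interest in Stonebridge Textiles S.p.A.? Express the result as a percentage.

By parent–child attribution (R3), Oren Cruz is treated as also owning Emil Cruz's interest in Quarry Media Ltd, giving 5% + 70% = 75%.
By parent–child attribution (R3), Oren Cruz is treated as owning Emil Cruz's 5% interest in Larkspur Realty LP.
Chain via Quarry Media Ltd (R2): 75% × 20% = 15% of Stonebridge Textiles S.p.A.
Chain via Larkspur Realty LP (R2): 5% × 30% = 1.5% of Stonebridge Textiles S.p.A.
Aggregating (R1): 15% + 1.5% = 16.5%.

16.5%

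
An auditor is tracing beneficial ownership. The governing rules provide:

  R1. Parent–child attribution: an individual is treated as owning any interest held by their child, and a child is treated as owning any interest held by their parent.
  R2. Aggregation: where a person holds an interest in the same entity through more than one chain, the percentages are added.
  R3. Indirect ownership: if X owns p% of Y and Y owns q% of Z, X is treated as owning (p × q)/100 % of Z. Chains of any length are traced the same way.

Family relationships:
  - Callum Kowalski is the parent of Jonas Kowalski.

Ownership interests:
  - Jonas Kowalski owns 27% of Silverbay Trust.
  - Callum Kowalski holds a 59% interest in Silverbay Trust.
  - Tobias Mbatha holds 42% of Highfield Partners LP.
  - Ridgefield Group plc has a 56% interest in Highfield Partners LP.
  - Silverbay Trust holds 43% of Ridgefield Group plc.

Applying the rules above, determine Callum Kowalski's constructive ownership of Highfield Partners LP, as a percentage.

20.7088%

By parent–child attribution (R1), Callum Kowalski is treated as also owning Jonas Kowalski's interest in Silverbay Trust, giving 59% + 27% = 86%.
Chain via Silverbay Trust → Ridgefield Group plc (R3): 86% × 43% × 56% = 20.7088% of Highfield Partners LP.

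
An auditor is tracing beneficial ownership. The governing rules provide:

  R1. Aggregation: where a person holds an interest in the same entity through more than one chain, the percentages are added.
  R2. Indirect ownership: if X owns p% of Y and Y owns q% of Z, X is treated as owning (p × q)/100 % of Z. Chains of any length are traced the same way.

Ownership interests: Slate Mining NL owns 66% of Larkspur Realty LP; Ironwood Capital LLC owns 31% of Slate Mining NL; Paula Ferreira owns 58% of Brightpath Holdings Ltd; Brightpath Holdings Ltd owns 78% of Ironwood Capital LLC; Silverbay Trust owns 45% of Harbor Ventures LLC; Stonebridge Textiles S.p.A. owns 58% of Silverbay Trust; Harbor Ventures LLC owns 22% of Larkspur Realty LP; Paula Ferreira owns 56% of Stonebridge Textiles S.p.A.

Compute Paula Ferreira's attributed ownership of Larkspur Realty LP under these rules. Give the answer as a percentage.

Chain via Stonebridge Textiles S.p.A. → Silverbay Trust → Harbor Ventures LLC (R2): 56% × 58% × 45% × 22% = 3.21552% of Larkspur Realty LP.
Chain via Brightpath Holdings Ltd → Ironwood Capital LLC → Slate Mining NL (R2): 58% × 78% × 31% × 66% = 9.256104% of Larkspur Realty LP.
Aggregating (R1): 3.21552% + 9.256104% = 12.471624%.

12.471624%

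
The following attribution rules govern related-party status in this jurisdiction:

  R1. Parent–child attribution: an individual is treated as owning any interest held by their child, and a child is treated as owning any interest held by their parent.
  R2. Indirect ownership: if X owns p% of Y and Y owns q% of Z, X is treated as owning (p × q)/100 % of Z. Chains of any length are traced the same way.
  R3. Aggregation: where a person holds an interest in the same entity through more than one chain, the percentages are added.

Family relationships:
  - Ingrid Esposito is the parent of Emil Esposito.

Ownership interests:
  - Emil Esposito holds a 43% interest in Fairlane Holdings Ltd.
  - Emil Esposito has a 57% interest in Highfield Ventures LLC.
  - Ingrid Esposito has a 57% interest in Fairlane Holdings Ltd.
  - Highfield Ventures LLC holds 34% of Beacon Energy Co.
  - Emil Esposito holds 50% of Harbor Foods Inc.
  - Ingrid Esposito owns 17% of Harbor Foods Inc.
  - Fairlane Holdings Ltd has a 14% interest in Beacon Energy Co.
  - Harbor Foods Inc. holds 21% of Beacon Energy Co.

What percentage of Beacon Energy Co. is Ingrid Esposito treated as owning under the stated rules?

47.45%

By parent–child attribution (R1), Ingrid Esposito is treated as also owning Emil Esposito's interest in Harbor Foods Inc, giving 17% + 50% = 67%.
By parent–child attribution (R1), Ingrid Esposito is treated as also owning Emil Esposito's interest in Fairlane Holdings Ltd, giving 57% + 43% = 100%.
By parent–child attribution (R1), Ingrid Esposito is treated as owning Emil Esposito's 57% interest in Highfield Ventures LLC.
Chain via Harbor Foods Inc. (R2): 67% × 21% = 14.07% of Beacon Energy Co.
Chain via Fairlane Holdings Ltd (R2): 100% × 14% = 14% of Beacon Energy Co.
Chain via Highfield Ventures LLC (R2): 57% × 34% = 19.38% of Beacon Energy Co.
Aggregating (R3): 14.07% + 14% + 19.38% = 47.45%.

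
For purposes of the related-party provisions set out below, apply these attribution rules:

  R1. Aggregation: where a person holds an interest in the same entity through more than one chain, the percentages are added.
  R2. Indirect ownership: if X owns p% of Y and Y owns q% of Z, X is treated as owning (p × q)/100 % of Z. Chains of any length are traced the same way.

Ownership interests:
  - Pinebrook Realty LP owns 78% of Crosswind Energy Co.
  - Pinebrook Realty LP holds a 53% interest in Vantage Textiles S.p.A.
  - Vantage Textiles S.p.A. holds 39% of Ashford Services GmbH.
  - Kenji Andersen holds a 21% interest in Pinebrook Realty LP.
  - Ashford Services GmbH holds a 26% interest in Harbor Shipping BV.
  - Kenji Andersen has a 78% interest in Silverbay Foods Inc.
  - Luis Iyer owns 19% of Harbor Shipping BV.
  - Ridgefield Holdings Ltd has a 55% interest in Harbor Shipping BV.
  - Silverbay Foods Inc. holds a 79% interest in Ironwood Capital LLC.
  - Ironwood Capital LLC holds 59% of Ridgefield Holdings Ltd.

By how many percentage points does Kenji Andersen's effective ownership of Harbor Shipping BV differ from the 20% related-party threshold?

1.124272

Chain via Pinebrook Realty LP → Vantage Textiles S.p.A. → Ashford Services GmbH (R2): 21% × 53% × 39% × 26% = 1.128582% of Harbor Shipping BV.
Chain via Silverbay Foods Inc. → Ironwood Capital LLC → Ridgefield Holdings Ltd (R2): 78% × 79% × 59% × 55% = 19.99569% of Harbor Shipping BV.
Aggregating (R1): 1.128582% + 19.99569% = 21.124272%.
21.124272% exceeds the 20% threshold by 1.124272 percentage points.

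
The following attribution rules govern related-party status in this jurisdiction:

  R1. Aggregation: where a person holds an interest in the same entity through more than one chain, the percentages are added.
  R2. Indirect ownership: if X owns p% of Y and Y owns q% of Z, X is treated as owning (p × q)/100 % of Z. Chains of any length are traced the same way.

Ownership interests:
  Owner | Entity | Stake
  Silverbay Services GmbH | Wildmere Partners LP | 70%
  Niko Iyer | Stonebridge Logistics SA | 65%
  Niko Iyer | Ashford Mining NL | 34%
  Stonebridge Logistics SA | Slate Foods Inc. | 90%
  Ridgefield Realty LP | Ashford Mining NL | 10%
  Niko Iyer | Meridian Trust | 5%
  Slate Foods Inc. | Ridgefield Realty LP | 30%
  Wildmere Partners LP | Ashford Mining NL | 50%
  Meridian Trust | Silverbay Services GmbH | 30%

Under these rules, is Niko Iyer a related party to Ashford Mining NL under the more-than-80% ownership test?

Chain via Stonebridge Logistics SA → Slate Foods Inc. → Ridgefield Realty LP (R2): 65% × 90% × 30% × 10% = 1.755% of Ashford Mining NL.
Chain via Meridian Trust → Silverbay Services GmbH → Wildmere Partners LP (R2): 5% × 30% × 70% × 50% = 0.525% of Ashford Mining NL.
Direct interest in Ashford Mining NL: 34%.
Aggregating (R1): 1.755% + 0.525% + 34% = 36.28%.
36.28% does not exceed the 80% threshold, so Niko is not a related party to Ashford Mining NL.

No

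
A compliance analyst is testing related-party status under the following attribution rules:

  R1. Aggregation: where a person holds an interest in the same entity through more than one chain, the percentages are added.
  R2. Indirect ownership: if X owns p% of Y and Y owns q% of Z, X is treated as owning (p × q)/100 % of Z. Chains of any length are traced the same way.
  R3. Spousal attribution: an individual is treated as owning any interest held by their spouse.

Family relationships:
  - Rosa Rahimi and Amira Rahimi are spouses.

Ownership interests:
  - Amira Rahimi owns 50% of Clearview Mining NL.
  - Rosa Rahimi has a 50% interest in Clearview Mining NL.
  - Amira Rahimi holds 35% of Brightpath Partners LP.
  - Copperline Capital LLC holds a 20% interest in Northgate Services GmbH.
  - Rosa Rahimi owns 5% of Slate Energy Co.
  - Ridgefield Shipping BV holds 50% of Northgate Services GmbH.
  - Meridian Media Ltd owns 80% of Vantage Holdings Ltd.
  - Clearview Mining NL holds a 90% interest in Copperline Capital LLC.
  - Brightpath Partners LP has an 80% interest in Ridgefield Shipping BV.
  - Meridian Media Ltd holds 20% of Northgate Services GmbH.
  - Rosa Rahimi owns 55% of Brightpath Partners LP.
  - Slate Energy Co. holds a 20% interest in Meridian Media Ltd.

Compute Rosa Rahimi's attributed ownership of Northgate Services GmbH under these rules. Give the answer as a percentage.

54.2%

By spousal attribution (R3), Rosa Rahimi is treated as also owning Amira Rahimi's interest in Brightpath Partners LP, giving 55% + 35% = 90%.
By spousal attribution (R3), Rosa Rahimi is treated as also owning Amira Rahimi's interest in Clearview Mining NL, giving 50% + 50% = 100%.
Chain via Slate Energy Co. → Meridian Media Ltd (R2): 5% × 20% × 20% = 0.2% of Northgate Services GmbH.
Chain via Brightpath Partners LP → Ridgefield Shipping BV (R2): 90% × 80% × 50% = 36% of Northgate Services GmbH.
Chain via Clearview Mining NL → Copperline Capital LLC (R2): 100% × 90% × 20% = 18% of Northgate Services GmbH.
Aggregating (R1): 0.2% + 36% + 18% = 54.2%.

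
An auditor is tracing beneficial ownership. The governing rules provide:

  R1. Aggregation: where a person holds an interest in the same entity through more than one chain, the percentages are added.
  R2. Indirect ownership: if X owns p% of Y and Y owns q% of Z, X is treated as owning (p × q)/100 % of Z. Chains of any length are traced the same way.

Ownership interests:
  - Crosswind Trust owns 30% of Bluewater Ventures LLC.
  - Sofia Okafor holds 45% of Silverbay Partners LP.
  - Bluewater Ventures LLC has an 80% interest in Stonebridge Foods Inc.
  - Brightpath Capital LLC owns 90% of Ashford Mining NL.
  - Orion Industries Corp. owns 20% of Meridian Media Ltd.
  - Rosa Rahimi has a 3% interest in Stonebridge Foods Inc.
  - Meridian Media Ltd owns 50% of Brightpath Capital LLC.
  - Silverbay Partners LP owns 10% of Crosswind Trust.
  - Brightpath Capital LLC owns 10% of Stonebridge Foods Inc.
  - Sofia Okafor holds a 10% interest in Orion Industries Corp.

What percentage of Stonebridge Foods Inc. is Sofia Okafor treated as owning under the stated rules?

1.18%

Chain via Orion Industries Corp. → Meridian Media Ltd → Brightpath Capital LLC (R2): 10% × 20% × 50% × 10% = 0.1% of Stonebridge Foods Inc.
Chain via Silverbay Partners LP → Crosswind Trust → Bluewater Ventures LLC (R2): 45% × 10% × 30% × 80% = 1.08% of Stonebridge Foods Inc.
Aggregating (R1): 0.1% + 1.08% = 1.18%.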